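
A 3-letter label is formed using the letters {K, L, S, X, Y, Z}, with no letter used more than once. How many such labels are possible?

120

This is a permutation of 3 out of 6: P(6,3) = 6!/3!.
That product is 6 × 5 × 4 = 120.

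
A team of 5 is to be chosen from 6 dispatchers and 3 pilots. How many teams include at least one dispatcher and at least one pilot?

120

Unrestricted: C(9,5) = 126 ways to pick any 5 of the 9.
Selections missing a whole group: no dispatchers → C(3,5) = 0; no pilots → C(6,5) = 6.
Both groups omitted at once is impossible, so 126 − 6 = 120.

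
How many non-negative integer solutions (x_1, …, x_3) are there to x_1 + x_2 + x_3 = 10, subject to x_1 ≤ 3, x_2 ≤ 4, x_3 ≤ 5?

Without the upper bounds there are C(12,2) = 66 ways to split 10 among 3 variables.
Subtract solutions that violate a single cap (substitute x_i' = x_i − (cap_i+1)): x_1 ≥ 4 gives C(8,2) = 28; x_2 ≥ 5 gives C(7,2) = 21; x_3 ≥ 6 gives C(6,2) = 15. Together 64.
Add back pairs where two caps are both exceeded: 3 + 1 + 0 = 4.
By inclusion–exclusion the count is 66 − 64 + 4 = 6.

6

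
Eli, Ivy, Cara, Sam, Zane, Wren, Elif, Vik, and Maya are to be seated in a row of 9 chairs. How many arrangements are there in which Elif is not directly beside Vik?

282240

Of the 9! = 362880 arrangements, those with Elif and Vik adjacent number 2 × 8! = 80640 (treat the pair as a block with 2 internal orders).
Complementary counting: 362880 − 80640 = 282240.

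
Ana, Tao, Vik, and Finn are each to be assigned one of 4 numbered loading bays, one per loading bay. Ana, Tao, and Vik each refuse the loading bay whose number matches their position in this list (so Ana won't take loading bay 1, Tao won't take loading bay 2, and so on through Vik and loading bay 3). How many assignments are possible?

11

Let Aᵢ (for i ∈ {1, 2, 3}) be the placements that put person i in their forbidden loading bay. Any j of these fix j positions, leaving (4−j)! ways to fill the rest, and there are C(3,j) ways to pick which j.
By inclusion–exclusion, the number of valid placements is Σ_{j=0}^{3} (−1)^j C(3,j)·(4−j)!.
Computing: 24 − 18 + 6 − 1 = 11.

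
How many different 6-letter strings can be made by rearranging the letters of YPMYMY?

60

The 6 letters of YPMYMY have repeats: M appearing twice and Y appearing 3 times.
The number of distinct arrangements is 6!/(3!·2!) = 720/12 = 60.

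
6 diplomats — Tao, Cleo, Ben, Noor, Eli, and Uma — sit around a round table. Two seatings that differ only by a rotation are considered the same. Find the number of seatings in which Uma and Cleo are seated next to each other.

Treat {Uma, Cleo} as one unit (2 internal orders) and seat the resulting 5 units around the table: (4)! circular arrangements.
So 2 × (4)! = 2 × 24 = 48.

48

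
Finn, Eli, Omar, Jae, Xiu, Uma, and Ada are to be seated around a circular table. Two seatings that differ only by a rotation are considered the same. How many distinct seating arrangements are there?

Fix one person's seat to break rotational symmetry; the remaining 6 people can be arranged in (6)! = 720 ways.

720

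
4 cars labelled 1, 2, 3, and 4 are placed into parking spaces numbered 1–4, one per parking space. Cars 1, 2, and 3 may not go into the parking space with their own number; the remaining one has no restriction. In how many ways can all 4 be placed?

Let Aᵢ (for i ∈ {1, 2, 3}) be the placements that put car i in its forbidden parking space. Any j of these fix j positions, leaving (4−j)! ways to fill the rest, and there are C(3,j) ways to pick which j.
By inclusion–exclusion, the number of valid placements is Σ_{j=0}^{3} (−1)^j C(3,j)·(4−j)!.
Computing: 24 − 18 + 6 − 1 = 11.

11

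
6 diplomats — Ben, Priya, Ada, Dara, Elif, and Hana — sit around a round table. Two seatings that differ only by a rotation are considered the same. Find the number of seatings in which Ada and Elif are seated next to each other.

Glue Ada and Elif into a block (2 internal orders). Seating 5 units around a circle gives (4)! arrangements.
So 2 × (4)! = 2 × 24 = 48.

48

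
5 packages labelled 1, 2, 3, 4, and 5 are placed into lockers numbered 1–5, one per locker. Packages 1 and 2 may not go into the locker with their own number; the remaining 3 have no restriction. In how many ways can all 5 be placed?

78

Let Aᵢ (for i ∈ {1, 2}) be the placements that put package i in its forbidden locker. Any j of these fix j positions, leaving (5−j)! ways to fill the rest, and there are C(2,j) ways to pick which j.
By inclusion–exclusion, the number of valid placements is Σ_{j=0}^{2} (−1)^j C(2,j)·(5−j)!.
Computing: 120 − 48 + 6 = 78.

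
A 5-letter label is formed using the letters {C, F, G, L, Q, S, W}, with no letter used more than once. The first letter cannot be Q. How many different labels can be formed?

The first letter has 7−1 = 6 choices (anything except Q).
The remaining 4 letters are filled from the other 6 symbols without repetition: 6 × 5 × 4 × 3 = 360.
Total: 6 × 360 = 2160.

2160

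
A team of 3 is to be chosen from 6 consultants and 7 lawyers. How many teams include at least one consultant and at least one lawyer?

231

Unrestricted: C(13,3) = 286 ways to pick any 3 of the 13.
Selections missing a whole group: no consultants → C(7,3) = 35; no lawyers → C(6,3) = 20.
Both groups omitted at once is impossible, so 286 − 55 = 231.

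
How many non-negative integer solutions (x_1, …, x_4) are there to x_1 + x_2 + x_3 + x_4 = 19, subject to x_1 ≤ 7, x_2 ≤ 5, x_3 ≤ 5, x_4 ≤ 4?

10

Without the upper bounds there are C(22,3) = 1540 ways to split 19 among 4 variables.
Subtract solutions that violate a single cap (substitute x_i' = x_i − (cap_i+1)): x_1 ≥ 8 gives C(14,3) = 364; x_2 ≥ 6 gives C(16,3) = 560; x_3 ≥ 6 gives C(16,3) = 560; x_4 ≥ 5 gives C(17,3) = 680. Together 2164.
Add back pairs where two caps are both exceeded: 56 + 56 + 84 + 120 + 165 + 165 = 646.
Subtract triples: 0 + 1 + 1 + 10 = 12.
By inclusion–exclusion the count is 1540 − 2164 + 646 − 12 = 10.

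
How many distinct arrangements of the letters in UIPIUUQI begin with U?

420

With the first slot taken by U, it remains to arrange the other 7 letters (IPIUUQI).
Those 7 letters have I appearing 3 times and U appearing twice, giving (7)!/(3!·2!) = 420.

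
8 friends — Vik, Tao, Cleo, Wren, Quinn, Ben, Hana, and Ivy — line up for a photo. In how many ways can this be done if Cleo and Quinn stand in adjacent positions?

10080

Place the 6 others and the Cleo-Quinn pair as 7 objects in a line; the pair has 2 internal arrangements.
So the count is 2·(7)! = 10080.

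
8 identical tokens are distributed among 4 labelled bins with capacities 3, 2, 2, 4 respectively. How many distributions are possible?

By stars and bars, unrestricted non-negative solutions to x_1+…+x_4 = 8 number C(8+3,3) = 165.
Subtract solutions that violate a single cap (substitute x_i' = x_i − (cap_i+1)): x_1 ≥ 4 gives C(7,3) = 35; x_2 ≥ 3 gives C(8,3) = 56; x_3 ≥ 3 gives C(8,3) = 56; x_4 ≥ 5 gives C(6,3) = 20. Together 167.
Add back pairs where two caps are both exceeded: 4 + 4 + 0 + 10 + 1 + 1 = 20.
By inclusion–exclusion the count is 165 − 167 + 20 = 18.

18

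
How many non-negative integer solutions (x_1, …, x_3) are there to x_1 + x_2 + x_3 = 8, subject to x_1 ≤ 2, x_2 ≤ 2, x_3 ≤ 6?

Without the upper bounds there are C(10,2) = 45 ways to split 8 among 3 variables.
Subtract solutions that violate a single cap (substitute x_i' = x_i − (cap_i+1)): x_1 ≥ 3 gives C(7,2) = 21; x_2 ≥ 3 gives C(7,2) = 21; x_3 ≥ 7 gives C(3,2) = 3. Together 45.
Add back pairs where two caps are both exceeded: 6 + 0 + 0 = 6.
By inclusion–exclusion the count is 45 − 45 + 6 = 6.

6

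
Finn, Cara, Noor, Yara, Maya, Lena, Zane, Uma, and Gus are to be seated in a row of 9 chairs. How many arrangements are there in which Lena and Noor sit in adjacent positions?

Place the 7 others and the Lena-Noor pair as 8 objects in a line; the pair has 2 internal arrangements.
That gives 2 × 8! = 2 × 40320 = 80640.

80640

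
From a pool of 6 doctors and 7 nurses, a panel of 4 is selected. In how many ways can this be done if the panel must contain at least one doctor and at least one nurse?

665

Total 4-person selections from all 13: C(13,4) = 715.
Subtract selections that omit an entire group: no doctors → C(7,4) = 35; no nurses → C(6,4) = 15.
Both groups omitted at once is impossible, so 715 − 50 = 665.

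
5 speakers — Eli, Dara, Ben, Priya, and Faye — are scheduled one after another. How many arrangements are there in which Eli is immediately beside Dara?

Place the 3 others and the Eli-Dara pair as 4 objects in a line; the pair has 2 internal arrangements.
So the count is 2·(4)! = 48.

48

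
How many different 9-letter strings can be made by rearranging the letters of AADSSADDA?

The 9 letters of AADSSADDA have repeats: A appearing 4 times, D appearing 3 times, and S appearing twice.
Dividing 9! = 362880 by 4!·3!·2! = 288 for the repeated letters gives 1260.

1260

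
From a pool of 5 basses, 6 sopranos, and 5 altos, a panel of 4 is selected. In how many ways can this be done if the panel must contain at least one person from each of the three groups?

Unrestricted: C(16,4) = 1820 ways to pick any 4 of the 16.
Subtract selections that omit an entire group: no basses → C(11,4) = 330; no sopranos → C(10,4) = 210; no altos → C(11,4) = 330.
Add back selections omitting two groups (i.e. drawn from a single group): C(5,4) + C(6,4) + C(5,4) = 25.
By inclusion–exclusion: 1820 − 870 + 25 = 975.

975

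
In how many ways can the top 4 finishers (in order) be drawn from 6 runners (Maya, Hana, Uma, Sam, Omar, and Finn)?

360

There are 6 choices for 1st place, 5 for 2nd, and so on down to 3 for position 4.
That gives 6 × 5 × 4 × 3 = 360.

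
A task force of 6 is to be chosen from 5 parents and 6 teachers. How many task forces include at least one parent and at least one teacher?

With no constraint there are C(11,6) = 462 possible selections.
Subtract selections that omit an entire group: no parents → C(6,6) = 1; no teachers → C(5,6) = 0.
Both groups omitted at once is impossible, so 462 − 1 = 461.

461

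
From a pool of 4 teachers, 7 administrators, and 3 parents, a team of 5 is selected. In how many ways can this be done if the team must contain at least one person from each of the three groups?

1288

Unrestricted: C(14,5) = 2002 ways to pick any 5 of the 14.
Subtract selections that omit an entire group: no teachers → C(10,5) = 252; no administrators → C(7,5) = 21; no parents → C(11,5) = 462.
Add back selections omitting two groups (i.e. drawn from a single group): C(4,5) + C(7,5) + C(3,5) = 21.
By inclusion–exclusion: 2002 − 735 + 21 = 1288.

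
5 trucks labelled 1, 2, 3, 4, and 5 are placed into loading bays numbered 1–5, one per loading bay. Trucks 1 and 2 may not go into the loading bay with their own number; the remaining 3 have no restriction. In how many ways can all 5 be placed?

78

Let Aᵢ (for i ∈ {1, 2}) be the placements that put truck i in its forbidden loading bay. Any j of these fix j positions, leaving (5−j)! ways to fill the rest, and there are C(2,j) ways to pick which j.
By inclusion–exclusion, the number of valid placements is Σ_{j=0}^{2} (−1)^j C(2,j)·(5−j)!.
Computing: 120 − 48 + 6 = 78.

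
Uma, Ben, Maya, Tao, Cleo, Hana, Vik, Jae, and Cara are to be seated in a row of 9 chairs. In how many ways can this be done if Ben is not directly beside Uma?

Of the 9! = 362880 arrangements, those with Ben and Uma adjacent number 2 × 8! = 80640 (treat the pair as a block with 2 internal orders).
So 362880 − 80640 = 282240 arrangements keep them apart.

282240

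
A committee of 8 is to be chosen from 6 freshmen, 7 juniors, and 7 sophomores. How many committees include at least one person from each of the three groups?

120393

Total 8-person selections from all 20: C(20,8) = 125970.
Subtract selections that omit an entire group: no freshmen → C(14,8) = 3003; no juniors → C(13,8) = 1287; no sophomores → C(13,8) = 1287.
Add back selections omitting two groups (i.e. drawn from a single group): C(6,8) + C(7,8) + C(7,8) = 0.
By inclusion–exclusion: 125970 − 5577 + 0 = 120393.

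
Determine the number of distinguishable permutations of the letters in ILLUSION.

Letter multiplicities in ILLUSION: I×2, L×2, N×1, O×1, S×1, U×1.
The number of distinct arrangements is 8!/(2!·2!) = 40320/4 = 10080.

10080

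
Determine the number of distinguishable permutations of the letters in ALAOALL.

The 7 letters of ALAOALL have repeats: A appearing 3 times and L appearing 3 times.
The number of distinct arrangements is 7!/(3!·3!) = 5040/36 = 140.

140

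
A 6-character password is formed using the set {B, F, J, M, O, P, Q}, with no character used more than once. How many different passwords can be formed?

With no repetition, fill the 6 characters in order: 7 choices, then 6, down to 2.
7 × 6 × 5 × 4 × 3 × 2 = 5040.

5040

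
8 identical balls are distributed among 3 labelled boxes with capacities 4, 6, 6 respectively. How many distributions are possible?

Ignoring the caps, the number of non-negative solutions to x_1+…+x_3 = 8 is C(10,2) = 45.
Subtract solutions that violate a single cap (substitute x_i' = x_i − (cap_i+1)): x_1 ≥ 5 gives C(5,2) = 10; x_2 ≥ 7 gives C(3,2) = 3; x_3 ≥ 7 gives C(3,2) = 3. Together 16.
No two caps can be exceeded simultaneously, so the pair terms are all 0.
By inclusion–exclusion the count is 45 − 16 + 0 = 29.

29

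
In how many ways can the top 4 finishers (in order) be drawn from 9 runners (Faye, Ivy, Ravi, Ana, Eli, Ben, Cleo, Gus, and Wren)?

3024

This is an ordered selection of 4 from 9: P(9,4).
That gives 9 × 8 × 7 × 6 = 3024.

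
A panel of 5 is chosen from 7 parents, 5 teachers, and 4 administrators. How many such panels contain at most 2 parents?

2772

Split by how many parents are chosen (0 through 2).
Sum: C(7,0)·C(9,5) + C(7,1)·C(9,4) + C(7,2)·C(9,3) = 126 + 882 + 1764 = 2772.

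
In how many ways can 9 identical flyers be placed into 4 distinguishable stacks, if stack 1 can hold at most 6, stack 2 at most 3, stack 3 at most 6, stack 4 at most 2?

Without the upper bounds there are C(12,3) = 220 ways to split 9 among 4 stacks.
Subtract solutions that violate a single cap (substitute x_i' = x_i − (cap_i+1)): x_1 ≥ 7 gives C(5,3) = 10; x_2 ≥ 4 gives C(8,3) = 56; x_3 ≥ 7 gives C(5,3) = 10; x_4 ≥ 3 gives C(9,3) = 84. Together 160.
Add back pairs where two caps are both exceeded: 0 + 0 + 0 + 0 + 10 + 0 = 10.
By inclusion–exclusion the count is 220 − 160 + 10 = 70.

70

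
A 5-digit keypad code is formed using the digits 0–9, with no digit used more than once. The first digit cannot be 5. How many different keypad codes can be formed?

The first digit has 10−1 = 9 choices (anything except 5).
The remaining 4 digits are filled from the other 9 symbols without repetition: 9 × 8 × 7 × 6 = 3024.
Total: 9 × 3024 = 27216.

27216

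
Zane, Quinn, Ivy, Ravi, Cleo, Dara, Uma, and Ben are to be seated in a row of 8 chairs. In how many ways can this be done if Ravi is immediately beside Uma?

10080

Glue Ravi and Uma into one block (2 internal orders), leaving 7 units to arrange in a row.
That gives 2 × 7! = 2 × 5040 = 10080.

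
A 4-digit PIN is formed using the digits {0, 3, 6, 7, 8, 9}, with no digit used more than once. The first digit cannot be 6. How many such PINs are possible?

The first digit has 6−1 = 5 choices (anything except 6).
The remaining 3 digits are filled from the other 5 symbols without repetition: 5 × 4 × 3 = 60.
Total: 5 × 60 = 300.

300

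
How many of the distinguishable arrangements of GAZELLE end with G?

180

Fix G in the last position and arrange the remaining 6 letters.
Those 6 letters have E appearing twice and L appearing twice, giving (6)!/(2!·2!) = 180.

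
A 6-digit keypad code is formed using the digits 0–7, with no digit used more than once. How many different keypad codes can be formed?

Choose and order 6 of the 8 symbols: the first digit has 8 options, the next 7, and so on down to 3.
That product is 8 × 7 × 6 × 5 × 4 × 3 = 20160.

20160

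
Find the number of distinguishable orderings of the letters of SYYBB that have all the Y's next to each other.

12

Treat the 2 copies of Y as a single block. The multiset to arrange is then {YY, B, B, S}, 4 items in all.
That gives (4)!/(2!) = 12 arrangements.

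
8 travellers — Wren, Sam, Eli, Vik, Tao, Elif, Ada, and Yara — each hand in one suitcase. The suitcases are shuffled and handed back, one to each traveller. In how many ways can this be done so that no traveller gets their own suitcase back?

14833

Count assignments avoiding every fixed point. For any j of the 8 travellers fixed to their own suitcase, the other 8−j can be arranged in (8−j)! ways.
By inclusion–exclusion this is Σ_{j=0}^{8} (−1)^j C(8,j)·(8−j)!.
Computing: 40320 − 40320 + 20160 − 6720 + 1680 − 336 + 56 − 8 + 1 = 14833.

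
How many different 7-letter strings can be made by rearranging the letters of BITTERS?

The 7 letters of BITTERS have repeats: T appearing twice.
The number of distinct arrangements is 7!/(2!) = 5040/2 = 2520.

2520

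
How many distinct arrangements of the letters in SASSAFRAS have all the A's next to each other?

Treat the 3 copies of A as a single block. The multiset to arrange is then {AAA, F, R, S, S, S, S}, 7 items in all.
That gives (7)!/(4!) = 210 arrangements.

210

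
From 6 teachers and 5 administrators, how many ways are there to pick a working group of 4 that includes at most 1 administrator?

115

Split by how many administrators are chosen (0 through 1).
Sum: C(5,0)·C(6,4) + C(5,1)·C(6,3) = 15 + 100 = 115.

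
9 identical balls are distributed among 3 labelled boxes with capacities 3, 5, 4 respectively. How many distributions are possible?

Without the upper bounds there are C(11,2) = 55 ways to split 9 among 3 boxes.
Subtract solutions that violate a single cap (substitute x_i' = x_i − (cap_i+1)): x_1 ≥ 4 gives C(7,2) = 21; x_2 ≥ 6 gives C(5,2) = 10; x_3 ≥ 5 gives C(6,2) = 15. Together 46.
Add back pairs where two caps are both exceeded: 0 + 1 + 0 = 1.
By inclusion–exclusion the count is 55 − 46 + 1 = 10.

10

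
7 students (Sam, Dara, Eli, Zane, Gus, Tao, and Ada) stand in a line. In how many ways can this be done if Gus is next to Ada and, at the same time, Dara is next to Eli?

480

Treat {Gus,Ada} as one block (2 orders) and {Dara,Eli} as another (2 orders).
That leaves 5 units to arrange: 2 × 2 × 5! = 4 × 120 = 480.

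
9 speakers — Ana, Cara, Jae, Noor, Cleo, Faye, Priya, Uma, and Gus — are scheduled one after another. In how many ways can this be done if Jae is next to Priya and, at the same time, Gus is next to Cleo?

Treat {Jae,Priya} as one block (2 orders) and {Gus,Cleo} as another (2 orders).
That leaves 7 units to arrange: 2 × 2 × 7! = 4 × 5040 = 20160.

20160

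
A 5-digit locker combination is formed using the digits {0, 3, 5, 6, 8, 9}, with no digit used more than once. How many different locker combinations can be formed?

720

This is a permutation of 5 out of 6: P(6,5) = 6!/1!.
6 × 5 × 4 × 3 × 2 = 720.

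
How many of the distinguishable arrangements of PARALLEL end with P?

420

With the last slot taken by P, it remains to arrange the other 7 letters (ARALLEL).
Those 7 letters have A appearing twice and L appearing 3 times, giving (7)!/(3!·2!) = 420.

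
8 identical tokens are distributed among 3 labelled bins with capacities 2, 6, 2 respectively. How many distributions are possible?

6

By stars and bars, unrestricted non-negative solutions to x_1+…+x_3 = 8 number C(8+2,2) = 45.
Subtract solutions that violate a single cap (substitute x_i' = x_i − (cap_i+1)): x_1 ≥ 3 gives C(7,2) = 21; x_2 ≥ 7 gives C(3,2) = 3; x_3 ≥ 3 gives C(7,2) = 21. Together 45.
Add back pairs where two caps are both exceeded: 0 + 6 + 0 = 6.
By inclusion–exclusion the count is 45 − 45 + 6 = 6.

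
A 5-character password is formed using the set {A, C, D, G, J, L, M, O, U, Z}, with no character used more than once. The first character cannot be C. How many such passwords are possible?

27216

The first character has 10−1 = 9 choices (anything except C).
The remaining 4 characters are filled from the other 9 symbols without repetition: 9 × 8 × 7 × 6 = 3024.
Total: 9 × 3024 = 27216.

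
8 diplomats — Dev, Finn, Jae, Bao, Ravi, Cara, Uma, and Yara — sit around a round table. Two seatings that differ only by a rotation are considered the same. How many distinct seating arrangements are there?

Seat Dev anywhere (absorbing the rotational symmetry), then permute the other 7: (7)! = 5040.

5040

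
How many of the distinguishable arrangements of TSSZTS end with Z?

With the last slot taken by Z, it remains to arrange the other 5 letters (TSSTS).
Those 5 letters have S appearing 3 times and T appearing twice, giving (5)!/(3!·2!) = 10.

10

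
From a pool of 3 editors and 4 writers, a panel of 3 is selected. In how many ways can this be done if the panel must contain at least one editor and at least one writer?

30

Unrestricted: C(7,3) = 35 ways to pick any 3 of the 7.
Selections missing a whole group: no editors → C(4,3) = 4; no writers → C(3,3) = 1.
Both groups omitted at once is impossible, so 35 − 5 = 30.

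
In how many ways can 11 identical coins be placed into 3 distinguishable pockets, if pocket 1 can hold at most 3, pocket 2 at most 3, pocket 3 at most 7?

By stars and bars, unrestricted non-negative solutions to x_1+…+x_3 = 11 number C(11+2,2) = 78.
Subtract solutions that violate a single cap (substitute x_i' = x_i − (cap_i+1)): x_1 ≥ 4 gives C(9,2) = 36; x_2 ≥ 4 gives C(9,2) = 36; x_3 ≥ 8 gives C(5,2) = 10. Together 82.
Add back pairs where two caps are both exceeded: 10 + 0 + 0 = 10.
By inclusion–exclusion the count is 78 − 82 + 10 = 6.

6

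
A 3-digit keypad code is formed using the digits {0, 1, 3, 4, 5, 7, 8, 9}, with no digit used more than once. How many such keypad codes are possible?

336

This is a permutation of 3 out of 8: P(8,3) = 8!/5!.
8 × 7 × 6 = 336.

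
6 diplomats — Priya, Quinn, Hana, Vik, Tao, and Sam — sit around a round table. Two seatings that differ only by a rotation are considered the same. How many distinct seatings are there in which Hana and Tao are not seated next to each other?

Without the restriction there are (5)! = 120 seatings.
Seatings with Hana beside Tao: treat them as a block with 2 internal orders, giving 2 × (4)! = 48.
Subtracting, 120 − 48 = 72.

72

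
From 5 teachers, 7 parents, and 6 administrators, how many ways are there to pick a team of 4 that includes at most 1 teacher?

2145

Split by how many teachers are chosen (0 through 1).
Sum: C(5,0)·C(13,4) + C(5,1)·C(13,3) = 715 + 1430 = 2145.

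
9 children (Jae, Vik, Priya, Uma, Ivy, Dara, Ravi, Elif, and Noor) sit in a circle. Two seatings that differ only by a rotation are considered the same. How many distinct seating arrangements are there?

Around a circle, 9 distinct people have 9!/9 = (8)! = 40320 rotationally distinct seatings.

40320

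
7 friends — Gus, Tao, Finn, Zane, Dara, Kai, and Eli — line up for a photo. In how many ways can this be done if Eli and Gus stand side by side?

1440

Glue Eli and Gus into one block (2 internal orders), leaving 6 units to arrange in a row.
So the count is 2·(6)! = 1440.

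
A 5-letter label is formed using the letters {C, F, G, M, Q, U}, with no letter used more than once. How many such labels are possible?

With no repetition, fill the 5 letters in order: 6 choices, then 5, down to 2.
6 × 5 × 4 × 3 × 2 = 720.

720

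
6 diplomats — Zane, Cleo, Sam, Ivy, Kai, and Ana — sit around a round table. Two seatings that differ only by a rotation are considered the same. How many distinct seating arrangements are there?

120

Around a circle, 6 distinct people have 6!/6 = (5)! = 120 rotationally distinct seatings.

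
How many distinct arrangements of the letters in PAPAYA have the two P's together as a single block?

20

Treat the 2 copies of P as a single block. The multiset to arrange is then {PP, A, A, A, Y}, 5 items in all.
That gives (5)!/(3!) = 20 arrangements.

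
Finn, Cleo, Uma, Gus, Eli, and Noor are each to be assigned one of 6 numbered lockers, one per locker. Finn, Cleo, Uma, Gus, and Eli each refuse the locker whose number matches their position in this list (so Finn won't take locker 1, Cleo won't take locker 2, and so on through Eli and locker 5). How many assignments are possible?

Let Aᵢ (for 1 ≤ i ≤ 5) be the placements that put person i in their forbidden locker. Any j of these fix j positions, leaving (6−j)! ways to fill the rest, and there are C(5,j) ways to pick which j.
By inclusion–exclusion, the number of valid placements is Σ_{j=0}^{5} (−1)^j C(5,j)·(6−j)!.
Computing: 720 − 600 + 240 − 60 + 10 − 1 = 309.

309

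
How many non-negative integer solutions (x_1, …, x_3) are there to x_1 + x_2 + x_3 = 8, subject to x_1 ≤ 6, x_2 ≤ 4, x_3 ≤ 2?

12

Ignoring the caps, the number of non-negative solutions to x_1+…+x_3 = 8 is C(10,2) = 45.
Subtract solutions that violate a single cap (substitute x_i' = x_i − (cap_i+1)): x_1 ≥ 7 gives C(3,2) = 3; x_2 ≥ 5 gives C(5,2) = 10; x_3 ≥ 3 gives C(7,2) = 21. Together 34.
Add back pairs where two caps are both exceeded: 0 + 0 + 1 = 1.
By inclusion–exclusion the count is 45 − 34 + 1 = 12.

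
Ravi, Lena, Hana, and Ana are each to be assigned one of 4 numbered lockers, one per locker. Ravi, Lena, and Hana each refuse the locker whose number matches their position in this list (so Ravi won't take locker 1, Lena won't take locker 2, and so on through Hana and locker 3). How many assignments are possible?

Let Aᵢ (for i ∈ {1, 2, 3}) be the placements that put person i in their forbidden locker. Any j of these fix j positions, leaving (4−j)! ways to fill the rest, and there are C(3,j) ways to pick which j.
By inclusion–exclusion, the number of valid placements is Σ_{j=0}^{3} (−1)^j C(3,j)·(4−j)!.
Computing: 24 − 18 + 6 − 1 = 11.

11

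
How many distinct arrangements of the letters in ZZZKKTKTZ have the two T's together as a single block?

Treat the 2 copies of T as a single block. The multiset to arrange is then {TT, K, K, K, Z, Z, Z, Z}, 8 items in all.
That gives (8)!/(4!·3!) = 280 arrangements.

280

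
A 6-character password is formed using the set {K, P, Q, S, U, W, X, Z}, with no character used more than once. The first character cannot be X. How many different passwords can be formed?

The first character has 8−1 = 7 choices (anything except X).
The remaining 5 characters are filled from the other 7 symbols without repetition: 7 × 6 × 5 × 4 × 3 = 2520.
Total: 7 × 2520 = 17640.

17640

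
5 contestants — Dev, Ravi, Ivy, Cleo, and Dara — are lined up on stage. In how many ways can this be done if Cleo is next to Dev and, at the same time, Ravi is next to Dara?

24

Treat {Cleo,Dev} as one block (2 orders) and {Ravi,Dara} as another (2 orders).
That leaves 3 units to arrange: 2 × 2 × 3! = 4 × 6 = 24.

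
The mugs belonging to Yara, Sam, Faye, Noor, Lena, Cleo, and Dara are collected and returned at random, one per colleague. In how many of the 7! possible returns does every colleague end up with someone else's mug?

1854

This is the derangement count D_7: permutations of 7 items with no fixed point.
By inclusion–exclusion this is Σ_{j=0}^{7} (−1)^j C(7,j)·(7−j)!.
Computing: 5040 − 5040 + 2520 − 840 + 210 − 42 + 7 − 1 = 1854.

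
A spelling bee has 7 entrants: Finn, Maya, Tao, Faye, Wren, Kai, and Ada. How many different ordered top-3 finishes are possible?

210

This is an ordered selection of 3 from 7: P(7,3).
That gives 7 × 6 × 5 = 210.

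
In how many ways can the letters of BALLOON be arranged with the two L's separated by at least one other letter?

There are 7!/(2!·2!) = 1260 arrangements of BALLOON in total.
If the two L's are adjacent, glue them into one block, leaving 6 items to arrange: (6)!/(2!) = 360 ways.
Subtracting, 1260 − 360 = 900 arrangements keep the L's apart.

900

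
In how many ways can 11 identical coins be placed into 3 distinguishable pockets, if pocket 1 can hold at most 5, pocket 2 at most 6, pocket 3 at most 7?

32

Without the upper bounds there are C(13,2) = 78 ways to split 11 among 3 pockets.
Subtract solutions that violate a single cap (substitute x_i' = x_i − (cap_i+1)): x_1 ≥ 6 gives C(7,2) = 21; x_2 ≥ 7 gives C(6,2) = 15; x_3 ≥ 8 gives C(5,2) = 10. Together 46.
No two caps can be exceeded simultaneously, so the pair terms are all 0.
By inclusion–exclusion the count is 78 − 46 + 0 = 32.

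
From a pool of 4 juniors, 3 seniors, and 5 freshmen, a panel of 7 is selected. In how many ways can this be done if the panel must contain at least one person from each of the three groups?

747

Unrestricted: C(12,7) = 792 ways to pick any 7 of the 12.
Subtract selections that omit an entire group: no juniors → C(8,7) = 8; no seniors → C(9,7) = 36; no freshmen → C(7,7) = 1.
Add back selections omitting two groups (i.e. drawn from a single group): C(4,7) + C(3,7) + C(5,7) = 0.
By inclusion–exclusion: 792 − 45 + 0 = 747.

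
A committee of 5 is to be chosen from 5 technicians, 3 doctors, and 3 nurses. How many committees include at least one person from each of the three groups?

With no constraint there are C(11,5) = 462 possible selections.
Subtract selections that omit an entire group: no technicians → C(6,5) = 6; no doctors → C(8,5) = 56; no nurses → C(8,5) = 56.
Add back selections omitting two groups (i.e. drawn from a single group): C(5,5) + C(3,5) + C(3,5) = 1.
By inclusion–exclusion: 462 − 118 + 1 = 345.

345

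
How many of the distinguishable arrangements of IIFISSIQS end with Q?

280

Fix Q in the last position and arrange the remaining 8 letters.
Those 8 letters have I appearing 4 times and S appearing 3 times, giving (8)!/(4!·3!) = 280.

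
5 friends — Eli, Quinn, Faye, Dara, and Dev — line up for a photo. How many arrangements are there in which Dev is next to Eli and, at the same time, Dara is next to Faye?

Treat {Dev,Eli} as one block (2 orders) and {Dara,Faye} as another (2 orders).
That leaves 3 units to arrange: 2 × 2 × 3! = 4 × 6 = 24.

24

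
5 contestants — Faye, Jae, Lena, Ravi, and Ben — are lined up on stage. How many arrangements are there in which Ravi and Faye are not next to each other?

There are 5! = 120 arrangements in all. If Ravi and Faye are adjacent, merging them into one block gives 2·(4)! = 48 arrangements.
Complementary counting: 120 − 48 = 72.

72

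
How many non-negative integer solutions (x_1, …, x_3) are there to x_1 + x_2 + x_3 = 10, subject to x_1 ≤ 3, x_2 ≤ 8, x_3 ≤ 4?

17

Ignoring the caps, the number of non-negative solutions to x_1+…+x_3 = 10 is C(12,2) = 66.
Subtract solutions that violate a single cap (substitute x_i' = x_i − (cap_i+1)): x_1 ≥ 4 gives C(8,2) = 28; x_2 ≥ 9 gives C(3,2) = 3; x_3 ≥ 5 gives C(7,2) = 21. Together 52.
Add back pairs where two caps are both exceeded: 0 + 3 + 0 = 3.
By inclusion–exclusion the count is 66 − 52 + 3 = 17.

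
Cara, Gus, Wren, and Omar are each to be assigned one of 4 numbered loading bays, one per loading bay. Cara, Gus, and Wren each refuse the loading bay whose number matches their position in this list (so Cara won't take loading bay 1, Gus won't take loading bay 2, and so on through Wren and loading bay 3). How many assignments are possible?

Let Aᵢ (for i ∈ {1, 2, 3}) be the placements that put person i in their forbidden loading bay. Any j of these fix j positions, leaving (4−j)! ways to fill the rest, and there are C(3,j) ways to pick which j.
By inclusion–exclusion, the number of valid placements is Σ_{j=0}^{3} (−1)^j C(3,j)·(4−j)!.
Computing: 24 − 18 + 6 − 1 = 11.

11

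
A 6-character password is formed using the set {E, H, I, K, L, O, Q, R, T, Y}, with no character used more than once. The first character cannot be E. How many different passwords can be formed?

136080

The first character has 10−1 = 9 choices (anything except E).
The remaining 5 characters are filled from the other 9 symbols without repetition: 9 × 8 × 7 × 6 × 5 = 15120.
Total: 9 × 15120 = 136080.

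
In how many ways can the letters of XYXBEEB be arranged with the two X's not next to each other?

Total arrangements of XYXBEEB: 7!/(2!·2!·2!) = 630.
If the two X's are adjacent, glue them into one block, leaving 6 items to arrange: (6)!/(2!·2!) = 180 ways.
Hence 630 − 180 = 450.

450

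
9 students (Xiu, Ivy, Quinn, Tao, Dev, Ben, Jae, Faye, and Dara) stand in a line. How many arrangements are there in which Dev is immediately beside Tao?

80640

Treat {Dev, Tao} as a single unit. There are 8 units to order, and the pair itself can be ordered 2 ways.
That gives 2 × 8! = 2 × 40320 = 80640.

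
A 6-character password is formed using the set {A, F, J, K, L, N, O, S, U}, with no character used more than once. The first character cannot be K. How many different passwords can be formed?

53760

The first character has 9−1 = 8 choices (anything except K).
The remaining 5 characters are filled from the other 8 symbols without repetition: 8 × 7 × 6 × 5 × 4 = 6720.
Total: 8 × 6720 = 53760.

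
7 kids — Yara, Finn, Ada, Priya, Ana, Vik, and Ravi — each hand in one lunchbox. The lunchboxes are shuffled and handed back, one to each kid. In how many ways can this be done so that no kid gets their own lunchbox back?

Let Aᵢ be the assignments in which kid i gets their own lunchbox. We want the size of the complement of A₁∪…∪A_7.
By inclusion–exclusion this is Σ_{j=0}^{7} (−1)^j C(7,j)·(7−j)!.
Computing: 5040 − 5040 + 2520 − 840 + 210 − 42 + 7 − 1 = 1854.

1854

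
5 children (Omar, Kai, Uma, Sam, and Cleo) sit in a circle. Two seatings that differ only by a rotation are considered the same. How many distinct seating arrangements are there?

24

Around a circle, 5 distinct people have 5!/5 = (4)! = 24 rotationally distinct seatings.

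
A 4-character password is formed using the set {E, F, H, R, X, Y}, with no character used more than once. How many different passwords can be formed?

360

Choose and order 4 of the 6 symbols: the first character has 6 options, the next 5, then 4, 3.
6 × 5 × 4 × 3 = 360.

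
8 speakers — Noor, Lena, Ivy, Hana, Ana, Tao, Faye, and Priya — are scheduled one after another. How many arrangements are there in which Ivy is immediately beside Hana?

Glue Ivy and Hana into one block (2 internal orders), leaving 7 units to arrange in a row.
So the count is 2·(7)! = 10080.

10080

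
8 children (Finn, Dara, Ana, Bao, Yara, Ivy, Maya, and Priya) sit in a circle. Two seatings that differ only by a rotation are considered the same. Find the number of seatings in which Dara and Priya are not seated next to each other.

3600

All circular seatings of 8 people number (7)! = 5040.
Seatings with Dara beside Priya: treat them as a block with 2 internal orders, giving 2 × (6)! = 1440.
Subtracting, 5040 − 1440 = 3600.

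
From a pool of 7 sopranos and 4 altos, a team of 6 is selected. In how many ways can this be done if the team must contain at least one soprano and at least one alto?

With no constraint there are C(11,6) = 462 possible selections.
Subtract selections that omit an entire group: no sopranos → C(4,6) = 0; no altos → C(7,6) = 7.
Both groups omitted at once is impossible, so 462 − 7 = 455.

455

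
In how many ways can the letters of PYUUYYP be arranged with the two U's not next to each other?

There are 7!/(3!·2!·2!) = 210 arrangements of PYUUYYP in total.
Arrangements with the U's together: treat UU as one letter, giving (6)!/(3!·2!) = 60.
Hence 210 − 60 = 150.

150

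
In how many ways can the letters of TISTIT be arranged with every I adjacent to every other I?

Treat the 2 copies of I as a single block. The multiset to arrange is then {II, S, T, T, T}, 5 items in all.
That gives (5)!/(3!) = 20 arrangements.

20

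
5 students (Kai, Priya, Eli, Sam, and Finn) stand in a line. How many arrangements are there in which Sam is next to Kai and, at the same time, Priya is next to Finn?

24

Treat {Sam,Kai} as one block (2 orders) and {Priya,Finn} as another (2 orders).
That leaves 3 units to arrange: 2 × 2 × 3! = 4 × 6 = 24.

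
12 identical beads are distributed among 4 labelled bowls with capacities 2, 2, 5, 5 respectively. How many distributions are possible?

10

Without the upper bounds there are C(15,3) = 455 ways to split 12 among 4 bowls.
Subtract solutions that violate a single cap (substitute x_i' = x_i − (cap_i+1)): x_1 ≥ 3 gives C(12,3) = 220; x_2 ≥ 3 gives C(12,3) = 220; x_3 ≥ 6 gives C(9,3) = 84; x_4 ≥ 6 gives C(9,3) = 84. Together 608.
Add back pairs where two caps are both exceeded: 84 + 20 + 20 + 20 + 20 + 1 = 165.
Subtract triples: 1 + 1 + 0 + 0 = 2.
By inclusion–exclusion the count is 455 − 608 + 165 − 2 = 10.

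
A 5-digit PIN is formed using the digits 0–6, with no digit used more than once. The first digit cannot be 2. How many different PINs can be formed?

The first digit has 7−1 = 6 choices (anything except 2).
The remaining 4 digits are filled from the other 6 symbols without repetition: 6 × 5 × 4 × 3 = 360.
Total: 6 × 360 = 2160.

2160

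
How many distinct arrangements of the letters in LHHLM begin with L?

With the first slot taken by L, it remains to arrange the other 4 letters (HHLM).
Those 4 letters have H appearing twice, giving (4)!/(2!) = 12.

12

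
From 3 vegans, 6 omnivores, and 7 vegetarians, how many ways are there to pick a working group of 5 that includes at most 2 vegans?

Split by how many vegans are chosen (0 through 2).
Sum: C(3,0)·C(13,5) + C(3,1)·C(13,4) + C(3,2)·C(13,3) = 1287 + 2145 + 858 = 4290.

4290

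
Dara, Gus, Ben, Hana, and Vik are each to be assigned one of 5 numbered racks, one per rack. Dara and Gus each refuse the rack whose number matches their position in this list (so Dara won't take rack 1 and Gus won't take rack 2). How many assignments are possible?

Let Aᵢ (for i ∈ {1, 2}) be the placements that put person i in their forbidden rack. Any j of these fix j positions, leaving (5−j)! ways to fill the rest, and there are C(2,j) ways to pick which j.
By inclusion–exclusion, the number of valid placements is Σ_{j=0}^{2} (−1)^j C(2,j)·(5−j)!.
Computing: 120 − 48 + 6 = 78.

78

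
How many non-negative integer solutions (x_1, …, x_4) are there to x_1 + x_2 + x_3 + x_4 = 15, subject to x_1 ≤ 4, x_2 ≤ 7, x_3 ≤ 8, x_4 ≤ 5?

Ignoring the caps, the number of non-negative solutions to x_1+…+x_4 = 15 is C(18,3) = 816.
Subtract solutions that violate a single cap (substitute x_i' = x_i − (cap_i+1)): x_1 ≥ 5 gives C(13,3) = 286; x_2 ≥ 8 gives C(10,3) = 120; x_3 ≥ 9 gives C(9,3) = 84; x_4 ≥ 6 gives C(12,3) = 220. Together 710.
Add back pairs where two caps are both exceeded: 10 + 4 + 35 + 0 + 4 + 1 = 54.
By inclusion–exclusion the count is 816 − 710 + 54 = 160.

160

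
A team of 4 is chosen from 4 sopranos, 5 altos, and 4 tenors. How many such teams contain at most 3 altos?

Split by how many altos are chosen (0 through 3).
Sum: C(5,0)·C(8,4) + C(5,1)·C(8,3) + C(5,2)·C(8,2) + C(5,3)·C(8,1) = 70 + 280 + 280 + 80 = 710.

710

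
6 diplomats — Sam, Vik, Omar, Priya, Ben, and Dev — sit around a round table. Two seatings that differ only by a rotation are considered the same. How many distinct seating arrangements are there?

Around a circle, 6 distinct people have 6!/6 = (5)! = 120 rotationally distinct seatings.

120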